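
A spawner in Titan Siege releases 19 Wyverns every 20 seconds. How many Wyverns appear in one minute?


Spawns per minute = count * (60 / interval)
= 19 * (60 / 20)
= 19 * 3.0
= 57.0

57.0 per minute


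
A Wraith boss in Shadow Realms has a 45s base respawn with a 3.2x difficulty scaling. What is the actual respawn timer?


Respawn time = base * multiplier
= 45 * 3.2
= 144.0 seconds

144.0 seconds


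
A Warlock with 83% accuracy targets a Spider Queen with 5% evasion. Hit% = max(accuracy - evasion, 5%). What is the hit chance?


accuracy - evasion = 83 - 5 = 78
Apply floor: max(78, 5) = 78
Hit chance = 78%

78%


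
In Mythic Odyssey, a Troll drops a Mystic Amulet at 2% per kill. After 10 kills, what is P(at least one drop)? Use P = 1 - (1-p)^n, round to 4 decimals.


P(at least one) = 1 - P(none) = 1 - (1-p)^n
p = 2/100 = 0.02
1 - p = 0.98
(1 - p)^10 = 0.98^10 = 0.817073
P(at least one) = 1 - 0.817073 = 0.1829

0.1829


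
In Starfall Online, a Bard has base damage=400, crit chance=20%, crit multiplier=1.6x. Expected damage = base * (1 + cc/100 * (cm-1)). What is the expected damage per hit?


E[dmg] = base * (1 + crit_chance * (crit_mult - 1))
cc as decimal = 20/100 = 0.2
cm - 1 = 1.6 - 1 = 0.6
Bonus factor = 0.2 * 0.6 = 0.12
Total multiplier = 1 + 0.12 = 1.12
Expected damage = 400 * 1.12 = 448.00

448.00 damage


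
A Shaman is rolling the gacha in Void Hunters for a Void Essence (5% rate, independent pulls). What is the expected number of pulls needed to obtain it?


Expected pulls for a geometric distribution = 1/p = 100 / rate%
= 100 / 5
= 20.0

20.0 pulls


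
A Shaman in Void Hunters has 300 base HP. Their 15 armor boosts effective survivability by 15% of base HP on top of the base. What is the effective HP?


EHP = 300 * (1 + 15/100)
= 300 * (1 + 0.15)
= 300 * 1.15
= 345.0

345.0 EHP


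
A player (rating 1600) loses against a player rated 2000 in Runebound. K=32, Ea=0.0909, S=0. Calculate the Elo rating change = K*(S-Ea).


Elo update: delta = K * (S - Ea), where S = 0 (loses)
S - Ea = 0 - 0.0909 = -0.0909
Rating change = 32 * -0.0909
= -2.91

-2.91 rating points


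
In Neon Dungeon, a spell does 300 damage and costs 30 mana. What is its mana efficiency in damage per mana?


Efficiency = damage / mana
= 300 / 30
= 10.00

10.00 dmg/mana


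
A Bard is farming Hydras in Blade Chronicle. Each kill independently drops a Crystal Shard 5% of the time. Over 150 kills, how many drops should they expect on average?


Expected drops = kills * (drop_rate / 100)
= 150 * (5 / 100)
= 150 * 0.05
= 7.5

7.5 drops


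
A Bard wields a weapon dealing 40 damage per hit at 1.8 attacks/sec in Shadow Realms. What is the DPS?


DPS = damage * attack_speed
= 40 * 1.8
= 72.0

72.0 DPS


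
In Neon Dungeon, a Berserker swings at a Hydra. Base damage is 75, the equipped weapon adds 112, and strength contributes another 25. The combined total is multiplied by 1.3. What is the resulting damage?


Sum base + weapon + str = 75 + 112 + 25 = 212
Multiply by 1.3:
212 * 1.3 = 275.6

275.6 damage


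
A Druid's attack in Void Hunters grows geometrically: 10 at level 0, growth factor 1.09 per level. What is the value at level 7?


value = base * growth^level
= 10 * 1.09^7
= 10 * 1.828039
= 18.28

18.28 attack


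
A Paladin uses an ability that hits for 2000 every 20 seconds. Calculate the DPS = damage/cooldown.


DPS = damage / cooldown
= 2000 / 20
= 100.00

100.00 DPS


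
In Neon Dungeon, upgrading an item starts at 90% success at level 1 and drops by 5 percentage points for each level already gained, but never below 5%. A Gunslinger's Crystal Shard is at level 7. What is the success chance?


raw_rate = 90 - 5 * (7 - 1)
= 90 - 5 * 6
= 90 - 30
= 60
Apply floor: max(60, 5) = 60%

60%


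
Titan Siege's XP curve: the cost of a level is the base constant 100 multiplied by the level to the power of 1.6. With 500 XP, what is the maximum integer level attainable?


XP = 100 * level^1.6, so level = (XP / 100)^(1/1.6)
= (500 / 100)^(1/1.6)
= 5.0^0.625
= 2.7344
Floor: level = 2

level 2


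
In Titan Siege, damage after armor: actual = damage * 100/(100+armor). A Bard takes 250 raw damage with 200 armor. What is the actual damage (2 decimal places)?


actual = 250 * 100 / (100 + 200)
= 250 * 100 / 300
= 25000 / 300
= 83.33

83.33 damage


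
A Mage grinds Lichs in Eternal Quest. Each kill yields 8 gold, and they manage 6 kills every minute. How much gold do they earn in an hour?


Gold per minute = 8 * 6 = 48
Gold per hour = 48 * 60 = 2880

2880 gold/hour


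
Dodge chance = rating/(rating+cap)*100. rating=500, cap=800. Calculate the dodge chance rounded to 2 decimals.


dodge% = 500 / (500 + 800) * 100
= 500 / 1300 * 100
= 0.384615 * 100
= 38.46%

38.46%


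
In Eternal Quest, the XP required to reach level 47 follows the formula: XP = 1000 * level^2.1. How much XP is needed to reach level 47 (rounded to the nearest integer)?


XP = 1000 * level^2.1
Substitute level = 47:
XP = 1000 * 47^2.1
= 1000 * 3246.426
= 3246426

3246426 XP


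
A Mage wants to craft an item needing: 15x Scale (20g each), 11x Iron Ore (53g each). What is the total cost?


Cost breakdown:
  Scale: 15 * 20 = 300
  Iron Ore: 11 * 53 = 583
Total = 300 + 583 = 883

883 gold


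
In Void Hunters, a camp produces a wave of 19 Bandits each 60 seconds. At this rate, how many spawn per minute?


Spawns per minute = count * (60 / interval)
= 19 * (60 / 60)
= 19 * 1.0
= 19.0

19.0 per minute


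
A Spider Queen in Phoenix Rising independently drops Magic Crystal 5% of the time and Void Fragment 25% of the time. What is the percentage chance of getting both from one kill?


For independent events, P(both) = P(A) * P(B)
= 5% * 25%
= 125 / 100 %
= 1.25%

1.25%


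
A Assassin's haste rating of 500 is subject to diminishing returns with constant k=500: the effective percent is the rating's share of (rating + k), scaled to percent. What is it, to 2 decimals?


effective% = rating / (rating + k) * 100
= 500 / (500 + 500) * 100
= 500 / 1000 * 100
= 0.5 * 100
= 50.00%

50.00%


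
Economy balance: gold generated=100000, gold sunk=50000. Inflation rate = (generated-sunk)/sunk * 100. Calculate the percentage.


Net gold = 100000 - 50000 = 50000
Inflation rate = net / sunk * 100 = 50000 / 50000 * 100
= 1.0 * 100
= 100.00%

100.00%


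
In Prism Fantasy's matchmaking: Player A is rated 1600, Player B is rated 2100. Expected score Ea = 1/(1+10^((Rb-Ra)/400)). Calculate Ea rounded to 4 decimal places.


Elo expected score: Ea = 1/(1 + 10^((Rb-Ra)/400))
Rb - Ra = 2100 - 1600 = 500
(Rb-Ra)/400 = 500/400 = 1.25
10^1.25 = 17.782794
Ea = 1/(1 + 17.782794) = 1/18.782794 = 0.0532

0.0532


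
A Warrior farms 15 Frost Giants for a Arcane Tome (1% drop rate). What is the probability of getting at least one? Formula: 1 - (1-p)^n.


P(at least one) = 1 - P(none) = 1 - (1-p)^n
p = 1/100 = 0.01
1 - p = 0.99
(1 - p)^15 = 0.99^15 = 0.860058
P(at least one) = 1 - 0.860058 = 0.1399

0.1399


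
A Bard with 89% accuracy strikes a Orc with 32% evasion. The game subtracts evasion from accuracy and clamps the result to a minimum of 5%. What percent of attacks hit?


accuracy - evasion = 89 - 32 = 57
Apply floor: max(57, 5) = 57
Hit chance = 57%

57%


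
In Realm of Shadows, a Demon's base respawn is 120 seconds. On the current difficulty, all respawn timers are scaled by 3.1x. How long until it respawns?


Respawn time = base * multiplier
= 120 * 3.1
= 372.0 seconds

372.0 seconds


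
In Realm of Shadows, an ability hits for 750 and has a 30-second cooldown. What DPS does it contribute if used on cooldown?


DPS = damage / cooldown
= 750 / 30
= 25.00

25.00 DPS


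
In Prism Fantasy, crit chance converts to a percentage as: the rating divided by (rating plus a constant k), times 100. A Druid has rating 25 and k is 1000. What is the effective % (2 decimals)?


effective% = rating / (rating + k) * 100
= 25 / (25 + 1000) * 100
= 25 / 1025 * 100
= 0.02439 * 100
= 2.44%

2.44%


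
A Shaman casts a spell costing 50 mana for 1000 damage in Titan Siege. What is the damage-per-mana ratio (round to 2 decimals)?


Efficiency = damage / mana
= 1000 / 50
= 20.00

20.00 dmg/mana


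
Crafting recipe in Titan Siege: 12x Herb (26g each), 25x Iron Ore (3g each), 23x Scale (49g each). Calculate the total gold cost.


Cost breakdown:
  Herb: 12 * 26 = 312
  Iron Ore: 25 * 3 = 75
  Scale: 23 * 49 = 1127
Total = 312 + 75 + 1127 = 1514

1514 gold


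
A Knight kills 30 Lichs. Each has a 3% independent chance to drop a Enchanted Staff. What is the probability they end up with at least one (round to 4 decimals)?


P(at least one) = 1 - P(none) = 1 - (1-p)^n
p = 3/100 = 0.03
1 - p = 0.97
(1 - p)^30 = 0.97^30 = 0.401007
P(at least one) = 1 - 0.401007 = 0.5990

0.5990


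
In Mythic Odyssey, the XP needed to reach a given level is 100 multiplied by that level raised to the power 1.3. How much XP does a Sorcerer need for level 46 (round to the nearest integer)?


XP = 100 * level^1.3
Substitute level = 46:
XP = 100 * 46^1.3
= 100 * 145.0725
= 14507

14507 XP


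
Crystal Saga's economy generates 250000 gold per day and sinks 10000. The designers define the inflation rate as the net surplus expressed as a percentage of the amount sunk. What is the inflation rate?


Net gold = 250000 - 10000 = 240000
Inflation rate = net / sunk * 100 = 240000 / 10000 * 100
= 24.0 * 100
= 2400.00%

2400.00%


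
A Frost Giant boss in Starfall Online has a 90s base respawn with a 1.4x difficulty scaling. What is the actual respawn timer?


Respawn time = base * multiplier
= 90 * 1.4
= 126.0 seconds

126.0 seconds


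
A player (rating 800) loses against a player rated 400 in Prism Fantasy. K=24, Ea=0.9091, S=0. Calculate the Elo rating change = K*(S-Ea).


Elo update: delta = K * (S - Ea), where S = 0 (loses)
S - Ea = 0 - 0.9091 = -0.9091
Rating change = 24 * -0.9091
= -21.82

-21.82 rating points


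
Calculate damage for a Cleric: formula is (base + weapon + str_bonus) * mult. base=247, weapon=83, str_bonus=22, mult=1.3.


Sum base + weapon + str = 247 + 83 + 22 = 352
Multiply by 1.3:
352 * 1.3 = 457.6

457.6 damage


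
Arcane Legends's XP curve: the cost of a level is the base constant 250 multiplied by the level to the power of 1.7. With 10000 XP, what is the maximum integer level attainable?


XP = 250 * level^1.7, so level = (XP / 250)^(1/1.7)
= (10000 / 250)^(1/1.7)
= 40.0^0.5882
= 8.7577
Floor: level = 8

level 8


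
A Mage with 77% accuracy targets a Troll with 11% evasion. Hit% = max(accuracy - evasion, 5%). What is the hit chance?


accuracy - evasion = 77 - 11 = 66
Apply floor: max(66, 5) = 66
Hit chance = 66%

66%


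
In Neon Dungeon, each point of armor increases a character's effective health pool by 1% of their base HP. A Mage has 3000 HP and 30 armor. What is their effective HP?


EHP = 3000 * (1 + 30/100)
= 3000 * (1 + 0.3)
= 3000 * 1.3
= 3900.0

3900.0 EHP


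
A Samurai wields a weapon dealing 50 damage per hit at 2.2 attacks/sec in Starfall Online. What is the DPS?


DPS = damage * attack_speed
= 50 * 2.2
= 110.0

110.0 DPS


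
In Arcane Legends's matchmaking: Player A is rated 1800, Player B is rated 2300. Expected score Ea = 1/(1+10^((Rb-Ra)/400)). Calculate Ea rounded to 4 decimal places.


Elo expected score: Ea = 1/(1 + 10^((Rb-Ra)/400))
Rb - Ra = 2300 - 1800 = 500
(Rb-Ra)/400 = 500/400 = 1.25
10^1.25 = 17.782794
Ea = 1/(1 + 17.782794) = 1/18.782794 = 0.0532

0.0532


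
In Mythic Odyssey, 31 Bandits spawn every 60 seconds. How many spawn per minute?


Spawns per minute = count * (60 / interval)
= 31 * (60 / 60)
= 31 * 1.0
= 31.0

31.0 per minute


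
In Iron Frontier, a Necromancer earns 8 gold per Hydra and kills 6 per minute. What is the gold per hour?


Gold per minute = 8 * 6 = 48
Gold per hour = 48 * 60 = 2880

2880 gold/hour


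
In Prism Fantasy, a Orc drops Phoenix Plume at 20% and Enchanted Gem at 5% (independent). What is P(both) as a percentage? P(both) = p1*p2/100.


For independent events, P(both) = P(A) * P(B)
= 20% * 5%
= 100 / 100 %
= 1.0%

1.0%


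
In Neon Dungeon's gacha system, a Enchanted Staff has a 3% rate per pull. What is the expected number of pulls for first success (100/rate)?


Expected pulls for a geometric distribution = 1/p = 100 / rate%
= 100 / 3
= 33.33

33.33 pulls


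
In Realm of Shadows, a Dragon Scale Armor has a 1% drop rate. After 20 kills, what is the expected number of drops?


Expected drops = kills * (drop_rate / 100)
= 20 * (1 / 100)
= 20 * 0.01
= 0.2

0.2 drops


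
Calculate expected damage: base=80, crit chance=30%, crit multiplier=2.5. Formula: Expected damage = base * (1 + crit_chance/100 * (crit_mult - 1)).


E[dmg] = base * (1 + crit_chance * (crit_mult - 1))
cc as decimal = 30/100 = 0.3
cm - 1 = 2.5 - 1 = 1.5
Bonus factor = 0.3 * 1.5 = 0.45
Total multiplier = 1 + 0.45 = 1.45
Expected damage = 80 * 1.45 = 116.00

116.00 damage


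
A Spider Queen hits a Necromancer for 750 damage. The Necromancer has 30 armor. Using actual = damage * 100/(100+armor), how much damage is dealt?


actual = 750 * 100 / (100 + 30)
= 750 * 100 / 130
= 75000 / 130
= 576.92

576.92 damage


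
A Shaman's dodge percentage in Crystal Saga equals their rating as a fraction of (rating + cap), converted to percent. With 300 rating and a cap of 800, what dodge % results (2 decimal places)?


dodge% = 300 / (300 + 800) * 100
= 300 / 1100 * 100
= 0.272727 * 100
= 27.27%

27.27%


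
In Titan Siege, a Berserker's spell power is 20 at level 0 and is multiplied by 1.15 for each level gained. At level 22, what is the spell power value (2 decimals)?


value = base * growth^level
= 20 * 1.15^22
= 20 * 21.644746
= 432.89

432.89 spell power


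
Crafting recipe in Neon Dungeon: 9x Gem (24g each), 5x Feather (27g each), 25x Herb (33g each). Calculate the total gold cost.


Cost breakdown:
  Gem: 9 * 24 = 216
  Feather: 5 * 27 = 135
  Herb: 25 * 33 = 825
Total = 216 + 135 + 825 = 1176

1176 gold


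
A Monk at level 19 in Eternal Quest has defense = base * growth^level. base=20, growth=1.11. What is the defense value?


value = base * growth^level
= 20 * 1.11^19
= 20 * 7.263344
= 145.27

145.27 defense


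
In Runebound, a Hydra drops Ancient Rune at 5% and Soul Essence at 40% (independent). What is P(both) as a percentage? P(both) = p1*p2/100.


For independent events, P(both) = P(A) * P(B)
= 5% * 40%
= 200 / 100 %
= 2.0%

2.0%


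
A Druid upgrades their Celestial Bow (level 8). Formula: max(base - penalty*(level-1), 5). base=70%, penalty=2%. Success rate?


raw_rate = 70 - 2 * (8 - 1)
= 70 - 2 * 7
= 70 - 14
= 56
Apply floor: max(56, 5) = 56%

56%


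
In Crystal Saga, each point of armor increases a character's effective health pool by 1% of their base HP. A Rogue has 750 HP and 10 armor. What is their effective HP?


EHP = 750 * (1 + 10/100)
= 750 * (1 + 0.1)
= 750 * 1.1
= 825.0

825.0 EHP


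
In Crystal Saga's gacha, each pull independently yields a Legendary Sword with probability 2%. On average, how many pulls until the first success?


Expected pulls for a geometric distribution = 1/p = 100 / rate%
= 100 / 2
= 50.0

50.0 pulls


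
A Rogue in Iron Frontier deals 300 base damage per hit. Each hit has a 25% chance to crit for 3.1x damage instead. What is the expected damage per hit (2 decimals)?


E[dmg] = base * (1 + crit_chance * (crit_mult - 1))
cc as decimal = 25/100 = 0.25
cm - 1 = 3.1 - 1 = 2.1
Bonus factor = 0.25 * 2.1 = 0.525
Total multiplier = 1 + 0.525 = 1.525
Expected damage = 300 * 1.525 = 457.50

457.50 damage


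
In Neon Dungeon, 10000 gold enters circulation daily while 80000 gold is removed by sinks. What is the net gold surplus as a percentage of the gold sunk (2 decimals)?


Net gold = 10000 - 80000 = -70000
Inflation rate = net / sunk * 100 = -70000 / 80000 * 100
= -0.875 * 100
= -87.50%

-87.50%


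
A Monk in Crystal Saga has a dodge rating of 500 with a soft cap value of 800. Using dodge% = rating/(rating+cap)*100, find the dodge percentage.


dodge% = 500 / (500 + 800) * 100
= 500 / 1300 * 100
= 0.384615 * 100
= 38.46%

38.46%


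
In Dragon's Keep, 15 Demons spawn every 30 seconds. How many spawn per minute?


Spawns per minute = count * (60 / interval)
= 15 * (60 / 30)
= 15 * 2.0
= 30.0

30.0 per minute


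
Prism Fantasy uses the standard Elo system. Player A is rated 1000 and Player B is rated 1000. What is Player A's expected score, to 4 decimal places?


Elo expected score: Ea = 1/(1 + 10^((Rb-Ra)/400))
Rb - Ra = 1000 - 1000 = 0
(Rb-Ra)/400 = 0/400 = 0.0
10^0.0 = 1.0
Ea = 1/(1 + 1.0) = 1/2.0 = 0.5000

0.5000


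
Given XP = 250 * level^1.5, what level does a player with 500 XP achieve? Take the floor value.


XP = 250 * level^1.5, so level = (XP / 250)^(1/1.5)
= (500 / 250)^(1/1.5)
= 2.0^0.6667
= 1.5874
Floor: level = 1

level 1


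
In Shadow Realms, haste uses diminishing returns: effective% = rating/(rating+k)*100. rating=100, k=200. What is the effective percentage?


effective% = rating / (rating + k) * 100
= 100 / (100 + 200) * 100
= 100 / 300 * 100
= 0.333333 * 100
= 33.33%

33.33%


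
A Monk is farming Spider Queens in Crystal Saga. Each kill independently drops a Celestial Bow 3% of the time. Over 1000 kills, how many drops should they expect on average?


Expected drops = kills * (drop_rate / 100)
= 1000 * (3 / 100)
= 1000 * 0.03
= 30.0

30.0 drops


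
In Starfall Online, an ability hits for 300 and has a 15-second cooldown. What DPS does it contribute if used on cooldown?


DPS = damage / cooldown
= 300 / 15
= 20.00

20.00 DPS


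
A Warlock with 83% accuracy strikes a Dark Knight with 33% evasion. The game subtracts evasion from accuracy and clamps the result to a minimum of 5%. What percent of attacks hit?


accuracy - evasion = 83 - 33 = 50
Apply floor: max(50, 5) = 50
Hit chance = 50%

50%


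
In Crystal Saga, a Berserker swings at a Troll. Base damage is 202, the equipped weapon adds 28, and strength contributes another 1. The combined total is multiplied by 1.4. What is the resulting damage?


Sum base + weapon + str = 202 + 28 + 1 = 231
Multiply by 1.4:
231 * 1.4 = 323.4

323.4 damage


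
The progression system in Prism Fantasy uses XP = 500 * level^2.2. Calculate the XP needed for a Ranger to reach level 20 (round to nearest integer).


XP = 500 * level^2.2
Substitute level = 20:
XP = 500 * 20^2.2
= 500 * 728.2257
= 364113

364113 XP


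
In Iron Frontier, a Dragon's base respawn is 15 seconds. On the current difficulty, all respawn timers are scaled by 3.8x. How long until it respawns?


Respawn time = base * multiplier
= 15 * 3.8
= 57.0 seconds

57.0 seconds


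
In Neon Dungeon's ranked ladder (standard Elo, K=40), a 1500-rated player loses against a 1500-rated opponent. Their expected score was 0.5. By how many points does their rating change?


Elo update: delta = K * (S - Ea), where S = 0 (loses)
S - Ea = 0 - 0.5 = -0.5
Rating change = 40 * -0.5
= -20.00

-20.00 rating points


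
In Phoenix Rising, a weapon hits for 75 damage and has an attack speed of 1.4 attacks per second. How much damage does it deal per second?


DPS = damage * attack_speed
= 75 * 1.4
= 105.0

105.0 DPS


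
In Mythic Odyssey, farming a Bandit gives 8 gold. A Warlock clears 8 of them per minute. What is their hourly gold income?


Gold per minute = 8 * 8 = 64
Gold per hour = 64 * 60 = 3840

3840 gold/hour


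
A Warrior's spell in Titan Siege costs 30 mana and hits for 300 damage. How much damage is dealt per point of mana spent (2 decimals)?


Efficiency = damage / mana
= 300 / 30
= 10.00

10.00 dmg/mana


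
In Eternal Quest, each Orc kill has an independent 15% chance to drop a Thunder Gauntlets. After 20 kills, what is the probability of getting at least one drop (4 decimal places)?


P(at least one) = 1 - P(none) = 1 - (1-p)^n
p = 15/100 = 0.15
1 - p = 0.85
(1 - p)^20 = 0.85^20 = 0.038760
P(at least one) = 1 - 0.038760 = 0.9612

0.9612


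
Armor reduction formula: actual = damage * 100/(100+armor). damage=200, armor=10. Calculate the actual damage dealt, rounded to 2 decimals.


actual = 200 * 100 / (100 + 10)
= 200 * 100 / 110
= 20000 / 110
= 181.82

181.82 damage


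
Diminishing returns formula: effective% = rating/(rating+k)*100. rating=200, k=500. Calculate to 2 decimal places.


effective% = rating / (rating + k) * 100
= 200 / (200 + 500) * 100
= 200 / 700 * 100
= 0.285714 * 100
= 28.57%

28.57%


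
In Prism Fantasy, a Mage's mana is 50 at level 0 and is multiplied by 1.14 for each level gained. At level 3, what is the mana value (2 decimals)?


value = base * growth^level
= 50 * 1.14^3
= 50 * 1.481544
= 74.08

74.08 mana


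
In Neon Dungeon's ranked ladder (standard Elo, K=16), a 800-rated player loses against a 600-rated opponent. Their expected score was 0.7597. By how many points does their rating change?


Elo update: delta = K * (S - Ea), where S = 0 (loses)
S - Ea = 0 - 0.7597 = -0.7597
Rating change = 16 * -0.7597
= -12.16

-12.16 rating points


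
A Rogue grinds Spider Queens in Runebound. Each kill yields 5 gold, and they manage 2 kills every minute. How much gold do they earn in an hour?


Gold per minute = 5 * 2 = 10
Gold per hour = 10 * 60 = 600

600 gold/hour


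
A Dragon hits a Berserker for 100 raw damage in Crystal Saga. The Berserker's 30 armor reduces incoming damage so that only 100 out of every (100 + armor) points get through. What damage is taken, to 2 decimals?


actual = 100 * 100 / (100 + 30)
= 100 * 100 / 130
= 10000 / 130
= 76.92

76.92 damage


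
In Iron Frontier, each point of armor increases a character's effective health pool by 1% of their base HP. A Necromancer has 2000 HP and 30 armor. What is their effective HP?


EHP = 2000 * (1 + 30/100)
= 2000 * (1 + 0.3)
= 2000 * 1.3
= 2600.0

2600.0 EHP


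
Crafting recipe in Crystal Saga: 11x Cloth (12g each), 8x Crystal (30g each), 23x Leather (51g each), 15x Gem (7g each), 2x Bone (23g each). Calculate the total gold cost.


Cost breakdown:
  Cloth: 11 * 12 = 132
  Crystal: 8 * 30 = 240
  Leather: 23 * 51 = 1173
  Gem: 15 * 7 = 105
  Bone: 2 * 23 = 46
Total = 132 + 240 + 1173 + 105 + 46 = 1696

1696 gold


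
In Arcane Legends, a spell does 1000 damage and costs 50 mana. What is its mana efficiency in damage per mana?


Efficiency = damage / mana
= 1000 / 50
= 20.00

20.00 dmg/mana


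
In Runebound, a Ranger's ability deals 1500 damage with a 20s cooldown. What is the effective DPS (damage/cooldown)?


DPS = damage / cooldown
= 1500 / 20
= 75.00

75.00 DPS


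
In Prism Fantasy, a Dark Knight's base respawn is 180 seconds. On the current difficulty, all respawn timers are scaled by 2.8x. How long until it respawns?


Respawn time = base * multiplier
= 180 * 2.8
= 504.0 seconds

504.0 seconds


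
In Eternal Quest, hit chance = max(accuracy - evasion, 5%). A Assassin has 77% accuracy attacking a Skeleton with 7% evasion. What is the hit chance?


accuracy - evasion = 77 - 7 = 70
Apply floor: max(70, 5) = 70
Hit chance = 70%

70%


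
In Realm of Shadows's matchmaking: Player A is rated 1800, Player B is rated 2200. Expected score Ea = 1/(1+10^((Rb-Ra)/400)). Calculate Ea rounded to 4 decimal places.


Elo expected score: Ea = 1/(1 + 10^((Rb-Ra)/400))
Rb - Ra = 2200 - 1800 = 400
(Rb-Ra)/400 = 400/400 = 1.0
10^1.0 = 10.0
Ea = 1/(1 + 10.0) = 1/11.0 = 0.0909

0.0909


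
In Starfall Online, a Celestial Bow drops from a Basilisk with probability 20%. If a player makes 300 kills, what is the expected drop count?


Expected drops = kills * (drop_rate / 100)
= 300 * (20 / 100)
= 300 * 0.2
= 60.0

60.0 drops


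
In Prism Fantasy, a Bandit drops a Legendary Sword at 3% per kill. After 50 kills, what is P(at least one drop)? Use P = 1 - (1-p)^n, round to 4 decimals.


P(at least one) = 1 - P(none) = 1 - (1-p)^n
p = 3/100 = 0.03
1 - p = 0.97
(1 - p)^50 = 0.97^50 = 0.218065
P(at least one) = 1 - 0.218065 = 0.7819

0.7819


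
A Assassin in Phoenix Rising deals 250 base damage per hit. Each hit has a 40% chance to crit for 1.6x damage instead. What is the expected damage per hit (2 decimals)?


E[dmg] = base * (1 + crit_chance * (crit_mult - 1))
cc as decimal = 40/100 = 0.4
cm - 1 = 1.6 - 1 = 0.6
Bonus factor = 0.4 * 0.6 = 0.24
Total multiplier = 1 + 0.24 = 1.24
Expected damage = 250 * 1.24 = 310.00

310.00 damage


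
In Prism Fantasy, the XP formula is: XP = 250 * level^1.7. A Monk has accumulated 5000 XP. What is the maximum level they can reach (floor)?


XP = 250 * level^1.7, so level = (XP / 250)^(1/1.7)
= (5000 / 250)^(1/1.7)
= 20.0^0.5882
= 5.8252
Floor: level = 5

level 5


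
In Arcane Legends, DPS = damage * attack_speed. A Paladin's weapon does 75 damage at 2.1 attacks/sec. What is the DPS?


DPS = damage * attack_speed
= 75 * 2.1
= 157.5

157.5 DPS


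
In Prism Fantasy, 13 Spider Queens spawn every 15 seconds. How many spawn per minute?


Spawns per minute = count * (60 / interval)
= 13 * (60 / 15)
= 13 * 4.0
= 52.0

52.0 per minute


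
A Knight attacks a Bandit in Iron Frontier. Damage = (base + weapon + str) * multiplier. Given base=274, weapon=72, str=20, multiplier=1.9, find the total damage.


Sum base + weapon + str = 274 + 72 + 20 = 366
Multiply by 1.9:
366 * 1.9 = 695.4

695.4 damage


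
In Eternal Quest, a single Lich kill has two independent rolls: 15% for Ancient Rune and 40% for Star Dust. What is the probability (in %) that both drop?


For independent events, P(both) = P(A) * P(B)
= 15% * 40%
= 600 / 100 %
= 6.0%

6.0%


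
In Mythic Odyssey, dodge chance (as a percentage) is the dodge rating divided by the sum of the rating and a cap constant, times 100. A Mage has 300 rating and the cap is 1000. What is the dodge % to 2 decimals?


dodge% = 300 / (300 + 1000) * 100
= 300 / 1300 * 100
= 0.230769 * 100
= 23.08%

23.08%


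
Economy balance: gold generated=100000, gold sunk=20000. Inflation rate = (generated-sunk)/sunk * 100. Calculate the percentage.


Net gold = 100000 - 20000 = 80000
Inflation rate = net / sunk * 100 = 80000 / 20000 * 100
= 4.0 * 100
= 400.00%

400.00%


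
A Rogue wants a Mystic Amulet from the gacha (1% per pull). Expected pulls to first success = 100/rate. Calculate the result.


Expected pulls for a geometric distribution = 1/p = 100 / rate%
= 100 / 1
= 100.0

100.0 pulls


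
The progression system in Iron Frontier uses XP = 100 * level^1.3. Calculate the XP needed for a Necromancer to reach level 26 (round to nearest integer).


XP = 100 * level^1.3
Substitute level = 26:
XP = 100 * 26^1.3
= 100 * 69.098
= 6910

6910 XP


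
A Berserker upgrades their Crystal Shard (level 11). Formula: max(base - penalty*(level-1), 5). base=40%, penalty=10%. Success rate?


raw_rate = 40 - 10 * (11 - 1)
= 40 - 10 * 10
= 40 - 100
= -60
Apply floor: max(-60, 5) = 5%

5%


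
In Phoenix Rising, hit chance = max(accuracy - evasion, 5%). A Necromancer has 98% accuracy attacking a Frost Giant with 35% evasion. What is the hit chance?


accuracy - evasion = 98 - 35 = 63
Apply floor: max(63, 5) = 63
Hit chance = 63%

63%


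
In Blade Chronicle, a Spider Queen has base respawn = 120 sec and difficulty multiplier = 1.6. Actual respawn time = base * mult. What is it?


Respawn time = base * multiplier
= 120 * 1.6
= 192.0 seconds

192.0 seconds


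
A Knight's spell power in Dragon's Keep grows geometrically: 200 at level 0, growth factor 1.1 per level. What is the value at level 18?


value = base * growth^level
= 200 * 1.1^18
= 200 * 5.559917
= 1111.98

1111.98 spell power


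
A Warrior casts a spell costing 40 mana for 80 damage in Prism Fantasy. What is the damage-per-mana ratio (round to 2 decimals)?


Efficiency = damage / mana
= 80 / 40
= 2.00

2.00 dmg/mana


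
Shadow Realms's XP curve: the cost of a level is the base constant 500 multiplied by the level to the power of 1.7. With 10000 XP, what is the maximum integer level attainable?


XP = 500 * level^1.7, so level = (XP / 500)^(1/1.7)
= (10000 / 500)^(1/1.7)
= 20.0^0.5882
= 5.8252
Floor: level = 5

level 5


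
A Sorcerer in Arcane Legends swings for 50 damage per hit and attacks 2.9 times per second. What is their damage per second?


DPS = damage * attack_speed
= 50 * 2.9
= 145.0

145.0 DPS


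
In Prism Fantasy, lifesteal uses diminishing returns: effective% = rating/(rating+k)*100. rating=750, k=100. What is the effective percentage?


effective% = rating / (rating + k) * 100
= 750 / (750 + 100) * 100
= 750 / 850 * 100
= 0.882353 * 100
= 88.24%

88.24%


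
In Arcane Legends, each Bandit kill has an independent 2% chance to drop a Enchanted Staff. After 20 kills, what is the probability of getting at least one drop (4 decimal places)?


P(at least one) = 1 - P(none) = 1 - (1-p)^n
p = 2/100 = 0.02
1 - p = 0.98
(1 - p)^20 = 0.98^20 = 0.667608
P(at least one) = 1 - 0.667608 = 0.3324

0.3324


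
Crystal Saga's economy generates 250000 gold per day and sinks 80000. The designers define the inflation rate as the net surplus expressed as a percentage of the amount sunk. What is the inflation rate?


Net gold = 250000 - 80000 = 170000
Inflation rate = net / sunk * 100 = 170000 / 80000 * 100
= 2.125 * 100
= 212.50%

212.50%


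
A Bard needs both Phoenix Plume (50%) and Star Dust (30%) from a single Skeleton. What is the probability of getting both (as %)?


For independent events, P(both) = P(A) * P(B)
= 50% * 30%
= 1500 / 100 %
= 15.0%

15.0%


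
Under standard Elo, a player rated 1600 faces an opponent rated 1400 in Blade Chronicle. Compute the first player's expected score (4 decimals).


Elo expected score: Ea = 1/(1 + 10^((Rb-Ra)/400))
Rb - Ra = 1400 - 1600 = -200
(Rb-Ra)/400 = -200/400 = -0.5
10^-0.5 = 0.316228
Ea = 1/(1 + 0.316228) = 1/1.316228 = 0.7597

0.7597


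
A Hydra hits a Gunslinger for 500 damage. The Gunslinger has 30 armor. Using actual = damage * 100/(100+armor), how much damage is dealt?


actual = 500 * 100 / (100 + 30)
= 500 * 100 / 130
= 50000 / 130
= 384.62

384.62 damage


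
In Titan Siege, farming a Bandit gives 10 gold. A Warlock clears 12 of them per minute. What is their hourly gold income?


Gold per minute = 10 * 12 = 120
Gold per hour = 120 * 60 = 7200

7200 gold/hour


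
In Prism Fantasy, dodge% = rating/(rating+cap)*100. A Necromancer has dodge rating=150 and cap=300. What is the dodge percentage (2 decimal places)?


dodge% = 150 / (150 + 300) * 100
= 150 / 450 * 100
= 0.333333 * 100
= 33.33%

33.33%


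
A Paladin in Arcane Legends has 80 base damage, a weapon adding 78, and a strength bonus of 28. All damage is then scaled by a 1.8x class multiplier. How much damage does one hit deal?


Sum base + weapon + str = 80 + 78 + 28 = 186
Multiply by 1.8:
186 * 1.8 = 334.8

334.8 damage


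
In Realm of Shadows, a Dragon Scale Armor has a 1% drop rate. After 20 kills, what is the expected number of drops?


Expected drops = kills * (drop_rate / 100)
= 20 * (1 / 100)
= 20 * 0.01
= 0.2

0.2 drops


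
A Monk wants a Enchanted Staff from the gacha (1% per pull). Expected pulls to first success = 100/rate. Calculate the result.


Expected pulls for a geometric distribution = 1/p = 100 / rate%
= 100 / 1
= 100.0

100.0 pulls


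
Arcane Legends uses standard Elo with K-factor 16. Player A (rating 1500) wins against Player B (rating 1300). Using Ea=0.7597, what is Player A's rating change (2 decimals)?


Elo update: delta = K * (S - Ea), where S = 1 (wins)
S - Ea = 1 - 0.7597 = 0.2403
Rating change = 16 * 0.2403
= 3.84

3.84 rating points


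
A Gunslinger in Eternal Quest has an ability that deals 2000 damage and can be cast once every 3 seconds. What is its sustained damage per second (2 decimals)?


DPS = damage / cooldown
= 2000 / 3
= 666.67

666.67 DPS


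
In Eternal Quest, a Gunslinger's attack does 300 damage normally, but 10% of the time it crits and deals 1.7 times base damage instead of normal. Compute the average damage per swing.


E[dmg] = base * (1 + crit_chance * (crit_mult - 1))
cc as decimal = 10/100 = 0.1
cm - 1 = 1.7 - 1 = 0.7
Bonus factor = 0.1 * 0.7 = 0.07
Total multiplier = 1 + 0.07 = 1.07
Expected damage = 300 * 1.07 = 321.00

321.00 damage


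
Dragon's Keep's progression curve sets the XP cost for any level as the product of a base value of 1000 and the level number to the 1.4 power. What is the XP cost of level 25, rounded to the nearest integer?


XP = 1000 * level^1.4
Substitute level = 25:
XP = 1000 * 25^1.4
= 1000 * 90.59746
= 90597

90597 XP


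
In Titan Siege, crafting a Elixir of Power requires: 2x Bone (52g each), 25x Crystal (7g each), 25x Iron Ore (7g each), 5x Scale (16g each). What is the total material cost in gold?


Cost breakdown:
  Bone: 2 * 52 = 104
  Crystal: 25 * 7 = 175
  Iron Ore: 25 * 7 = 175
  Scale: 5 * 16 = 80
Total = 104 + 175 + 175 + 80 = 534

534 gold


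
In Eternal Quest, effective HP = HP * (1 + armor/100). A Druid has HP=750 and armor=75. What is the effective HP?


EHP = 750 * (1 + 75/100)
= 750 * (1 + 0.75)
= 750 * 1.75
= 1312.5

1312.5 EHP


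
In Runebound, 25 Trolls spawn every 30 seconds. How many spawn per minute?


Spawns per minute = count * (60 / interval)
= 25 * (60 / 30)
= 25 * 2.0
= 50.0

50.0 per minute


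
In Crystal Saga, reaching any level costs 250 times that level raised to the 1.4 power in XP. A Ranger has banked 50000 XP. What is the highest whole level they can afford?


XP = 250 * level^1.4, so level = (XP / 250)^(1/1.4)
= (50000 / 250)^(1/1.4)
= 200.0^0.7143
= 44.0142
Floor: level = 44

level 44


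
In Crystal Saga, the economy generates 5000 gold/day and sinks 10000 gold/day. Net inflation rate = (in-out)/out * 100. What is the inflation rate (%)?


Net gold = 5000 - 10000 = -5000
Inflation rate = net / sunk * 100 = -5000 / 10000 * 100
= -0.5 * 100
= -50.00%

-50.00%


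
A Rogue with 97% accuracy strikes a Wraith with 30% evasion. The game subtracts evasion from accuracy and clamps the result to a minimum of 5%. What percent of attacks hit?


accuracy - evasion = 97 - 30 = 67
Apply floor: max(67, 5) = 67
Hit chance = 67%

67%


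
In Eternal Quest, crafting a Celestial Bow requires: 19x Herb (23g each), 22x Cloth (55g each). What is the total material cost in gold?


Cost breakdown:
  Herb: 19 * 23 = 437
  Cloth: 22 * 55 = 1210
Total = 437 + 1210 = 1647

1647 gold


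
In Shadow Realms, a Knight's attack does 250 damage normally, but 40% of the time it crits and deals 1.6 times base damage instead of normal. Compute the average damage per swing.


E[dmg] = base * (1 + crit_chance * (crit_mult - 1))
cc as decimal = 40/100 = 0.4
cm - 1 = 1.6 - 1 = 0.6
Bonus factor = 0.4 * 0.6 = 0.24
Total multiplier = 1 + 0.24 = 1.24
Expected damage = 250 * 1.24 = 310.00

310.00 damage


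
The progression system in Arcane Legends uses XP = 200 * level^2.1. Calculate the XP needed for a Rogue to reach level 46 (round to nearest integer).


XP = 200 * level^2.1
Substitute level = 46:
XP = 200 * 46^2.1
= 200 * 3103.0691
= 620614

620614 XP


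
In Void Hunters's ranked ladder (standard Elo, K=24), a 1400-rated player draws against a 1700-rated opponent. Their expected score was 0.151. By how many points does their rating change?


Elo update: delta = K * (S - Ea), where S = 0.5 (draws)
S - Ea = 0.5 - 0.151 = 0.349
Rating change = 24 * 0.349
= 8.38

8.38 rating points


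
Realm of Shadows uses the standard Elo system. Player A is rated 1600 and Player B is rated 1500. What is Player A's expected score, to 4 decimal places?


Elo expected score: Ea = 1/(1 + 10^((Rb-Ra)/400))
Rb - Ra = 1500 - 1600 = -100
(Rb-Ra)/400 = -100/400 = -0.25
10^-0.25 = 0.562341
Ea = 1/(1 + 0.562341) = 1/1.562341 = 0.6401

0.6401


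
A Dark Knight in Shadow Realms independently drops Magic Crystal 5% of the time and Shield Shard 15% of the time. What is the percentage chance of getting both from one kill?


For independent events, P(both) = P(A) * P(B)
= 5% * 15%
= 75 / 100 %
= 0.75%

0.75%


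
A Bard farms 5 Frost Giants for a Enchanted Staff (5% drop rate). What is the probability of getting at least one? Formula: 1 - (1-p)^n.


P(at least one) = 1 - P(none) = 1 - (1-p)^n
p = 5/100 = 0.05
1 - p = 0.95
(1 - p)^5 = 0.95^5 = 0.773781
P(at least one) = 1 - 0.773781 = 0.2262

0.2262


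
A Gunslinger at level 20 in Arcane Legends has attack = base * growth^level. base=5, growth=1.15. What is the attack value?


value = base * growth^level
= 5 * 1.15^20
= 5 * 16.366537
= 81.83

81.83 attack


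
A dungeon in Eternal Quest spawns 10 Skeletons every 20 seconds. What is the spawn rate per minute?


Spawns per minute = count * (60 / interval)
= 10 * (60 / 20)
= 10 * 3.0
= 30.0

30.0 per minute


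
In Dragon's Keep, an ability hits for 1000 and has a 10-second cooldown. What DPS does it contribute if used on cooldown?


DPS = damage / cooldown
= 1000 / 10
= 100.00

100.00 DPS


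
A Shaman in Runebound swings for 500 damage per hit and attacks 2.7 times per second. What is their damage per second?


DPS = damage * attack_speed
= 500 * 2.7
= 1350.0

1350.0 DPS


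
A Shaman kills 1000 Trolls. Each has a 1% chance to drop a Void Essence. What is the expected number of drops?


Expected drops = kills * (drop_rate / 100)
= 1000 * (1 / 100)
= 1000 * 0.01
= 10.0

10.0 drops


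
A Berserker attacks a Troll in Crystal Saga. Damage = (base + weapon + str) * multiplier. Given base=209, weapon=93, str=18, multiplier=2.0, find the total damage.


Sum base + weapon + str = 209 + 93 + 18 = 320
Multiply by 2.0:
320 * 2.0 = 640.0

640.0 damage


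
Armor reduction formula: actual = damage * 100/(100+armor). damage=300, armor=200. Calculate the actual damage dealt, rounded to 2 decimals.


actual = 300 * 100 / (100 + 200)
= 300 * 100 / 300
= 30000 / 300
= 100.00

100.00 damage


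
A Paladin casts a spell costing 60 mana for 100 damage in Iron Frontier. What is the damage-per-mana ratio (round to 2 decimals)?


Efficiency = damage / mana
= 100 / 60
= 1.67

1.67 dmg/mana


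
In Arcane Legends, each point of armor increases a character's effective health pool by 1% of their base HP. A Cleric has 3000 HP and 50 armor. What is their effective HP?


EHP = 3000 * (1 + 50/100)
= 3000 * (1 + 0.5)
= 3000 * 1.5
= 4500.0

4500.0 EHP


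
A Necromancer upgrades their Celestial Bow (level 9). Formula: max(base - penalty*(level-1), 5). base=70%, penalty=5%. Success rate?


raw_rate = 70 - 5 * (9 - 1)
= 70 - 5 * 8
= 70 - 40
= 30
Apply floor: max(30, 5) = 30%

30%


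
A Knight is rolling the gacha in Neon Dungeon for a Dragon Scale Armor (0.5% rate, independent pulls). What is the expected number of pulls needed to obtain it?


Expected pulls for a geometric distribution = 1/p = 100 / rate%
= 100 / 0.5
= 200.0

200.0 pulls


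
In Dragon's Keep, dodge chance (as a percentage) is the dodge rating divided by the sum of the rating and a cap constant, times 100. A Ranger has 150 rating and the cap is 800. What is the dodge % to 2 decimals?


dodge% = 150 / (150 + 800) * 100
= 150 / 950 * 100
= 0.157895 * 100
= 15.79%

15.79%


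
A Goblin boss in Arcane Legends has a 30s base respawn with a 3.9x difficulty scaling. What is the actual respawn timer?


Respawn time = base * multiplier
= 30 * 3.9
= 117.0 seconds

117.0 seconds


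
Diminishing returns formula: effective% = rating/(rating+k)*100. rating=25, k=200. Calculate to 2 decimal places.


effective% = rating / (rating + k) * 100
= 25 / (25 + 200) * 100
= 25 / 225 * 100
= 0.111111 * 100
= 11.11%

11.11%
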